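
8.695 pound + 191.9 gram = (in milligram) 4.136e+06. Check: 1 pound = 0.45359237 kg, so 8.695 pound = 8.695 * 0.45359237 = 3.9439857 kg. 1 gram = 0.001 kg, so 191.9 gram = 191.9 * 0.001 = 0.1919 kg. Sum: 3.9439857 + 0.1919 = 4.1358857 kg. 1 milligram = 1e-06 kg, so 4.1358857 kg = 4.1358857 / 1e-06 = 4135885.7 milligram ≈ 4.136e+06 milligram (4 s.f.).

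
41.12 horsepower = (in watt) 1 horsepower = 745.69987 W, so 41.12 horsepower = 41.12 * 745.69987 = 30663.179 W. 30663.179 W = 30663.179 watt ≈ 3.066e+04 watt (4 s.f.). Final answer: 3.066e+04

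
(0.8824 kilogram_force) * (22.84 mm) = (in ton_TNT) 4.724e-11. Check: 1 kilogram_force = 9.80665 N, so 0.8824 kilogram_force = 0.8824 * 9.80665 = 8.653388 N. 1 mm = 0.001 m, so 22.84 mm = 22.84 * 0.001 = 0.02284 m. Combine: 8.653388 N * 0.02284 m = 0.19764338 J. 1 ton_TNT = 4.184e+09 J, so 0.19764338 J = 0.19764338 / 4.184e+09 = 4.7237902e-11 ton_TNT ≈ 4.724e-11 ton_TNT (4 s.f.).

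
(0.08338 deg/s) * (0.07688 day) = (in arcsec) 1.994e+06. Check: 1 deg/s = 0.017453293 rad/s, so 0.08338 deg/s = 0.08338 * 0.017453293 = 0.0014552555 rad/s. 1 day = 86400 s, so 0.07688 day = 0.07688 * 86400 = 6642.432 s. Combine: 0.0014552555 rad/s * 6642.432 s = 9.6664359 rad. 1 arcsec = 4.8481368e-06 rad, so 9.6664359 rad = 9.6664359 / 4.8481368e-06 = 1993845.5 arcsec ≈ 1.994e+06 arcsec (4 s.f.).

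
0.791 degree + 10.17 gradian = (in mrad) 173.6. Check: 1 degree = 0.017453293 rad, so 0.791 degree = 0.791 * 0.017453293 = 0.013805554 rad. 1 gradian = 0.015707963 rad, so 10.17 gradian = 10.17 * 0.015707963 = 0.15974999 rad. Sum: 0.013805554 + 0.15974999 = 0.17355554 rad. 1 mrad = 0.001 rad, so 0.17355554 rad = 0.17355554 / 0.001 = 173.55554 mrad ≈ 173.6 mrad (4 s.f.).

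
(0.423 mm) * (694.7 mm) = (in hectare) 1 mm = 0.001 m, so 0.423 mm = 0.423 * 0.001 = 0.000423 m. 1 mm = 0.001 m, so 694.7 mm = 694.7 * 0.001 = 0.6947 m. Combine: 0.000423 m * 0.6947 m = 0.0002938581 m^2. 1 hectare = 10000 m^2, so 0.0002938581 m^2 = 0.0002938581 / 10000 = 2.938581e-08 hectare ≈ 2.939e-08 hectare (4 s.f.). Final answer: 2.939e-08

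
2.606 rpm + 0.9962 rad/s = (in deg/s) 1 rpm = 0.10471976 rad/s, so 2.606 rpm = 2.606 * 0.10471976 = 0.27289968 rad/s. 0.9962 rad/s is already in rad/s. Sum: 0.27289968 + 0.9962 = 1.2690997 rad/s. 1 deg/s = 0.017453293 rad/s, so 1.2690997 rad/s = 1.2690997 / 0.017453293 = 72.714056 deg/s ≈ 72.71 deg/s (4 s.f.). Final answer: 72.71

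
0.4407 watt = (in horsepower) 0.000591. Check: 0.4407 watt = 0.4407 W. 1 horsepower = 745.69987 W, so 0.4407 W = 0.4407 / 745.69987 = 0.00059098843 horsepower ≈ 0.000591 horsepower (4 s.f.).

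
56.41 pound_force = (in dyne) 2.509e+07. Check: 1 pound_force = 4.4482216 N, so 56.41 pound_force = 56.41 * 4.4482216 = 250.92418 N. 1 dyne = 1e-05 N, so 250.92418 N = 250.92418 / 1e-05 = 25092418 dyne ≈ 2.509e+07 dyne (4 s.f.).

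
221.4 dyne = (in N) 0.002214. Check: 1 dyne = 1e-05 N, so 221.4 dyne = 221.4 * 1e-05 = 0.002214 N. Result: 0.002214 N.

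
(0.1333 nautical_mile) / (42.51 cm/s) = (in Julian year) 1.84e-05. Check: 1 nautical_mile = 1852 m, so 0.1333 nautical_mile = 0.1333 * 1852 = 246.8716 m. 1 cm/s = 0.01 m/s, so 42.51 cm/s = 42.51 * 0.01 = 0.4251 m/s. Combine: 246.8716 m / 0.4251 m/s = 580.73771 s. 1 Julian year = 31557600 s, so 580.73771 s = 580.73771 / 31557600 = 1.8402468e-05 Julian year ≈ 1.84e-05 Julian year (4 s.f.).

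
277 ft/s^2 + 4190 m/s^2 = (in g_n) 435.9. Check: 1 ft/s^2 = 0.3048 m/s^2, so 277 ft/s^2 = 277 * 0.3048 = 84.4296 m/s^2. 4190 m/s^2 is already in m/s^2. Sum: 84.4296 + 4190 = 4274.4296 m/s^2. 1 g_n = 9.80665 m/s^2, so 4274.4296 m/s^2 = 4274.4296 / 9.80665 = 435.87052 g_n ≈ 435.9 g_n (4 s.f.).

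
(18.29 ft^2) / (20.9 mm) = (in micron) 1 ft^2 = 0.09290304 m^2, so 18.29 ft^2 = 18.29 * 0.09290304 = 1.6991966 m^2. 1 mm = 0.001 m, so 20.9 mm = 20.9 * 0.001 = 0.0209 m. Combine: 1.6991966 m^2 / 0.0209 m = 81.301273 m. 1 micron = 1e-06 m, so 81.301273 m = 81.301273 / 1e-06 = 81301273 micron ≈ 8.13e+07 micron (4 s.f.). Final answer: 8.13e+07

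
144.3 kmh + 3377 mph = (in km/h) 5579. Check: 1 kmh = 0.27777778 m/s, so 144.3 kmh = 144.3 * 0.27777778 = 40.083333 m/s. 1 mph = 0.44704 m/s, so 3377 mph = 3377 * 0.44704 = 1509.6541 m/s. Sum: 40.083333 + 1509.6541 = 1549.7374 m/s. 1 km/h = 0.27777778 m/s, so 1549.7374 m/s = 1549.7374 / 0.27777778 = 5579.0547 km/h ≈ 5579 km/h (4 s.f.).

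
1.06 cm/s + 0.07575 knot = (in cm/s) 1 cm/s = 0.01 m/s, so 1.06 cm/s = 1.06 * 0.01 = 0.0106 m/s. 1 knot = 0.51444444 m/s, so 0.07575 knot = 0.07575 * 0.51444444 = 0.038969167 m/s. Sum: 0.0106 + 0.038969167 = 0.049569167 m/s. 1 cm/s = 0.01 m/s, so 0.049569167 m/s = 0.049569167 / 0.01 = 4.9569167 cm/s ≈ 4.957 cm/s (4 s.f.). Final answer: 4.957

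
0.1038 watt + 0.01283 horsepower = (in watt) 0.1038 watt = 0.1038 W. 1 horsepower = 745.69987 W, so 0.01283 horsepower = 0.01283 * 745.69987 = 9.5673294 W. Sum: 0.1038 + 9.5673294 = 9.6711294 W. 9.6711294 W = 9.6711294 watt ≈ 9.671 watt (4 s.f.). Final answer: 9.671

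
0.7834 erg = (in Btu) 1 erg = 1e-07 J, so 0.7834 erg = 0.7834 * 1e-07 = 7.834e-08 J. 1 Btu = 1055.0559 J, so 7.834e-08 J = 7.834e-08 / 1055.0559 = 7.4251993e-11 Btu ≈ 7.425e-11 Btu (4 s.f.). Final answer: 7.425e-11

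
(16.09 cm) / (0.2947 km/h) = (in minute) 0.03276. Check: 1 cm = 0.01 m, so 16.09 cm = 16.09 * 0.01 = 0.1609 m. 1 km/h = 0.27777778 m/s, so 0.2947 km/h = 0.2947 * 0.27777778 = 0.081861111 m/s. Combine: 0.1609 m / 0.081861111 m/s = 1.9655243 s. 1 minute = 60 s, so 1.9655243 s = 1.9655243 / 60 = 0.032758738 minute ≈ 0.03276 minute (4 s.f.).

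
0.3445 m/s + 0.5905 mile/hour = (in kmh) 2.191. Check: 0.3445 m/s is already in m/s. 1 mile/hour = 0.44704 m/s, so 0.5905 mile/hour = 0.5905 * 0.44704 = 0.26397712 m/s. Sum: 0.3445 + 0.26397712 = 0.60847712 m/s. 1 kmh = 0.27777778 m/s, so 0.60847712 m/s = 0.60847712 / 0.27777778 = 2.1905176 kmh ≈ 2.191 kmh (4 s.f.).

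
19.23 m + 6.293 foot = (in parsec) 19.23 m is already in m. 1 foot = 0.3048 m, so 6.293 foot = 6.293 * 0.3048 = 1.9181064 m. Sum: 19.23 + 1.9181064 = 21.148106 m. 1 parsec = 3.0856776e+16 m, so 21.148106 m = 21.148106 / 3.0856776e+16 = 6.8536345e-16 parsec ≈ 6.854e-16 parsec (4 s.f.). Final answer: 6.854e-16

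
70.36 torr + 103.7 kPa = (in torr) 1 torr = 133.32237 Pa, so 70.36 torr = 70.36 * 133.32237 = 9380.5618 Pa. 1 kPa = 1000 Pa, so 103.7 kPa = 103.7 * 1000 = 103700 Pa. Sum: 9380.5618 + 103700 = 113080.56 Pa. 1 torr = 133.32237 Pa, so 113080.56 Pa = 113080.56 / 133.32237 = 848.17396 torr ≈ 848.2 torr (4 s.f.). Final answer: 848.2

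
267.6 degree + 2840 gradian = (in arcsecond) 1 degree = 0.017453293 rad, so 267.6 degree = 267.6 * 0.017453293 = 4.6705011 rad. 1 gradian = 0.015707963 rad, so 2840 gradian = 2840 * 0.015707963 = 44.610616 rad. Sum: 4.6705011 + 44.610616 = 49.281117 rad. 1 arcsecond = 4.8481368e-06 rad, so 49.281117 rad = 49.281117 / 4.8481368e-06 = 10164960 arcsecond ≈ 1.016e+07 arcsecond (4 s.f.). Final answer: 1.016e+07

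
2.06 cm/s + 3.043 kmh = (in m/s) 0.8659. Check: 1 cm/s = 0.01 m/s, so 2.06 cm/s = 2.06 * 0.01 = 0.0206 m/s. 1 kmh = 0.27777778 m/s, so 3.043 kmh = 3.043 * 0.27777778 = 0.84527778 m/s. Sum: 0.0206 + 0.84527778 = 0.86587778 m/s. Result: 0.86587778 m/s ≈ 0.8659 m/s (4 s.f.).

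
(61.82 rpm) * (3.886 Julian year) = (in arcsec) 1 rpm = 0.10471976 rad/s, so 61.82 rpm = 61.82 * 0.10471976 = 6.4737753 rad/s. 1 Julian year = 31557600 s, so 3.886 Julian year = 3.886 * 31557600 = 1.2263283e+08 s. Combine: 6.4737753 rad/s * 1.2263283e+08 s = 7.938974e+08 rad. 1 arcsec = 4.8481368e-06 rad, so 7.938974e+08 rad = 7.938974e+08 / 4.8481368e-06 = 1.6375309e+14 arcsec ≈ 1.638e+14 arcsec (4 s.f.). Final answer: 1.638e+14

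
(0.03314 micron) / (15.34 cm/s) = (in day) 2.5e-12. Check: 1 micron = 1e-06 m, so 0.03314 micron = 0.03314 * 1e-06 = 3.314e-08 m. 1 cm/s = 0.01 m/s, so 15.34 cm/s = 15.34 * 0.01 = 0.1534 m/s. Combine: 3.314e-08 m / 0.1534 m/s = 2.1603651e-07 s. 1 day = 86400 s, so 2.1603651e-07 s = 2.1603651e-07 / 86400 = 2.5004225e-12 day ≈ 2.5e-12 day (4 s.f.).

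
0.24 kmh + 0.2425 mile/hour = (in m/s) 1 kmh = 0.27777778 m/s, so 0.24 kmh = 0.24 * 0.27777778 = 0.066666667 m/s. 1 mile/hour = 0.44704 m/s, so 0.2425 mile/hour = 0.2425 * 0.44704 = 0.1084072 m/s. Sum: 0.066666667 + 0.1084072 = 0.17507387 m/s. Result: 0.17507387 m/s ≈ 0.1751 m/s (4 s.f.). Final answer: 0.1751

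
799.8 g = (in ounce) 1 g = 0.001 kg, so 799.8 g = 799.8 * 0.001 = 0.7998 kg. 1 ounce = 0.028349523 kg, so 0.7998 kg = 0.7998 / 0.028349523 = 28.212115 ounce ≈ 28.21 ounce (4 s.f.). Final answer: 28.21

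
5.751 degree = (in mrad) 100.4. Check: 1 degree = 0.017453293 rad, so 5.751 degree = 5.751 * 0.017453293 = 0.10037389 rad. 1 mrad = 0.001 rad, so 0.10037389 rad = 0.10037389 / 0.001 = 100.37389 mrad ≈ 100.4 mrad (4 s.f.).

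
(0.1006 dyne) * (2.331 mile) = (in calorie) 1 dyne = 1e-05 N, so 0.1006 dyne = 0.1006 * 1e-05 = 1.006e-06 N. 1 mile = 1609.344 m, so 2.331 mile = 2.331 * 1609.344 = 3751.3809 m. Combine: 1.006e-06 N * 3751.3809 m = 0.0037738891 J. 1 calorie = 4.184 J, so 0.0037738891 J = 0.0037738891 / 4.184 = 0.00090198115 calorie ≈ 0.000902 calorie (4 s.f.). Final answer: 0.000902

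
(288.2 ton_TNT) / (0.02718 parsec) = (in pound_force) 1 ton_TNT = 4.184e+09 J, so 288.2 ton_TNT = 288.2 * 4.184e+09 = 1.2058288e+12 J. 1 parsec = 3.0856776e+16 m, so 0.02718 parsec = 0.02718 * 3.0856776e+16 = 8.3868717e+14 m. Combine: 1.2058288e+12 J / 8.3868717e+14 m = 0.0014377575 N. 1 pound_force = 4.4482216 N, so 0.0014377575 N = 0.0014377575 / 4.4482216 = 0.00032322075 pound_force ≈ 0.0003232 pound_force (4 s.f.). Final answer: 0.0003232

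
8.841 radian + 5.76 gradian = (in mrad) 8.841 radian = 8.841 rad. 1 gradian = 0.015707963 rad, so 5.76 gradian = 5.76 * 0.015707963 = 0.090477868 rad. Sum: 8.841 + 0.090477868 = 8.9314779 rad. 1 mrad = 0.001 rad, so 8.9314779 rad = 8.9314779 / 0.001 = 8931.4779 mrad ≈ 8931 mrad (4 s.f.). Final answer: 8931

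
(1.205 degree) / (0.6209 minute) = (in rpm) 1 degree = 0.017453293 rad, so 1.205 degree = 1.205 * 0.017453293 = 0.021031217 rad. 1 minute = 60 s, so 0.6209 minute = 0.6209 * 60 = 37.254 s. Combine: 0.021031217 rad / 37.254 s = 0.00056453582 rad/s. 1 rpm = 0.10471976 rad/s, so 0.00056453582 rad/s = 0.00056453582 / 0.10471976 = 0.00539092 rpm ≈ 0.005391 rpm (4 s.f.). Final answer: 0.005391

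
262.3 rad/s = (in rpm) 2505. Check: 1 rpm = 0.10471976 rad/s, so 262.3 rad/s = 262.3 / 0.10471976 = 2504.7805 rpm ≈ 2505 rpm (4 s.f.).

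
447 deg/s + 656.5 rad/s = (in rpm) 1 deg/s = 0.017453293 rad/s, so 447 deg/s = 447 * 0.017453293 = 7.8016218 rad/s. 656.5 rad/s is already in rad/s. Sum: 7.8016218 + 656.5 = 664.30162 rad/s. 1 rpm = 0.10471976 rad/s, so 664.30162 rad/s = 664.30162 / 0.10471976 = 6343.6132 rpm ≈ 6344 rpm (4 s.f.). Final answer: 6344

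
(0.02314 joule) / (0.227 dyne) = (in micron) 0.02314 joule = 0.02314 J. 1 dyne = 1e-05 N, so 0.227 dyne = 0.227 * 1e-05 = 2.27e-06 N. Combine: 0.02314 J / 2.27e-06 N = 10193.833 m. 1 micron = 1e-06 m, so 10193.833 m = 10193.833 / 1e-06 = 1.0193833e+10 micron ≈ 1.019e+10 micron (4 s.f.). Final answer: 1.019e+10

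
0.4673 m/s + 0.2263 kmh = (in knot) 0.4673 m/s is already in m/s. 1 kmh = 0.27777778 m/s, so 0.2263 kmh = 0.2263 * 0.27777778 = 0.062861111 m/s. Sum: 0.4673 + 0.062861111 = 0.53016111 m/s. 1 knot = 0.51444444 m/s, so 0.53016111 m/s = 0.53016111 / 0.51444444 = 1.0305508 knot ≈ 1.031 knot (4 s.f.). Final answer: 1.031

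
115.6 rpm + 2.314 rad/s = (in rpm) 1 rpm = 0.10471976 rad/s, so 115.6 rpm = 115.6 * 0.10471976 = 12.105604 rad/s. 2.314 rad/s is already in rad/s. Sum: 12.105604 + 2.314 = 14.419604 rad/s. 1 rpm = 0.10471976 rad/s, so 14.419604 rad/s = 14.419604 / 0.10471976 = 137.69707 rpm ≈ 137.7 rpm (4 s.f.). Final answer: 137.7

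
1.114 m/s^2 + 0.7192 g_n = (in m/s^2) 1.114 m/s^2 is already in m/s^2. 1 g_n = 9.80665 m/s^2, so 0.7192 g_n = 0.7192 * 9.80665 = 7.0529427 m/s^2. Sum: 1.114 + 7.0529427 = 8.1669427 m/s^2. Result: 8.1669427 m/s^2 ≈ 8.167 m/s^2 (4 s.f.). Final answer: 8.167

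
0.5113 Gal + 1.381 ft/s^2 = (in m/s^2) 0.426. Check: 1 Gal = 0.01 m/s^2, so 0.5113 Gal = 0.5113 * 0.01 = 0.005113 m/s^2. 1 ft/s^2 = 0.3048 m/s^2, so 1.381 ft/s^2 = 1.381 * 0.3048 = 0.4209288 m/s^2. Sum: 0.005113 + 0.4209288 = 0.4260418 m/s^2. Result: 0.4260418 m/s^2 ≈ 0.426 m/s^2 (4 s.f.).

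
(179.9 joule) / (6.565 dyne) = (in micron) 2.74e+12. Check: 179.9 joule = 179.9 J. 1 dyne = 1e-05 N, so 6.565 dyne = 6.565 * 1e-05 = 6.565e-05 N. Combine: 179.9 J / 6.565e-05 N = 2740289.4 m. 1 micron = 1e-06 m, so 2740289.4 m = 2740289.4 / 1e-06 = 2.7402894e+12 micron ≈ 2.74e+12 micron (4 s.f.).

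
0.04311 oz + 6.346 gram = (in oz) 0.267. Check: 1 oz = 0.028349523 kg, so 0.04311 oz = 0.04311 * 0.028349523 = 0.0012221479 kg. 1 gram = 0.001 kg, so 6.346 gram = 6.346 * 0.001 = 0.006346 kg. Sum: 0.0012221479 + 0.006346 = 0.0075681479 kg. 1 oz = 0.028349523 kg, so 0.0075681479 kg = 0.0075681479 / 0.028349523 = 0.26695856 oz ≈ 0.267 oz (4 s.f.).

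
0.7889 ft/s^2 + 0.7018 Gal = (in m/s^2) 0.2475. Check: 1 ft/s^2 = 0.3048 m/s^2, so 0.7889 ft/s^2 = 0.7889 * 0.3048 = 0.24045672 m/s^2. 1 Gal = 0.01 m/s^2, so 0.7018 Gal = 0.7018 * 0.01 = 0.007018 m/s^2. Sum: 0.24045672 + 0.007018 = 0.24747472 m/s^2. Result: 0.24747472 m/s^2 ≈ 0.2475 m/s^2 (4 s.f.).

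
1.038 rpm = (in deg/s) 6.228. Check: 1 rpm = 0.10471976 rad/s, so 1.038 rpm = 1.038 * 0.10471976 = 0.10869911 rad/s. 1 deg/s = 0.017453293 rad/s, so 0.10869911 rad/s = 0.10869911 / 0.017453293 = 6.228 deg/s.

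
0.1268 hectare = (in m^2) 1268. Check: 1 hectare = 10000 m^2, so 0.1268 hectare = 0.1268 * 10000 = 1268 m^2. Result: 1268 m^2.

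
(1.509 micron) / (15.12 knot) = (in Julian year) 1 micron = 1e-06 m, so 1.509 micron = 1.509 * 1e-06 = 1.509e-06 m. 1 knot = 0.51444444 m/s, so 15.12 knot = 15.12 * 0.51444444 = 7.7784 m/s. Combine: 1.509e-06 m / 7.7784 m/s = 1.9399877e-07 s. 1 Julian year = 31557600 s, so 1.9399877e-07 s = 1.9399877e-07 / 31557600 = 6.1474499e-15 Julian year ≈ 6.147e-15 Julian year (4 s.f.). Final answer: 6.147e-15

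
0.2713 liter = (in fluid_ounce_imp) 9.548. Check: 1 liter = 0.001 m^3, so 0.2713 liter = 0.2713 * 0.001 = 0.0002713 m^3. 1 fluid_ounce_imp = 2.8413063e-05 m^3, so 0.0002713 m^3 = 0.0002713 / 2.8413063e-05 = 9.5484251 fluid_ounce_imp ≈ 9.548 fluid_ounce_imp (4 s.f.).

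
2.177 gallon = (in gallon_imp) 1 gallon = 0.0037854118 m^3, so 2.177 gallon = 2.177 * 0.0037854118 = 0.0082408415 m^3. 1 gallon_imp = 0.00454609 m^3, so 0.0082408415 m^3 = 0.0082408415 / 0.00454609 = 1.8127317 gallon_imp ≈ 1.813 gallon_imp (4 s.f.). Final answer: 1.813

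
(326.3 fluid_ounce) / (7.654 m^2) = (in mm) 1 fluid_ounce = 2.957353e-05 m^3, so 326.3 fluid_ounce = 326.3 * 2.957353e-05 = 0.0096498427 m^3. 7.654 m^2 is already in m^2. Combine: 0.0096498427 m^3 / 7.654 m^2 = 0.0012607581 m. 1 mm = 0.001 m, so 0.0012607581 m = 0.0012607581 / 0.001 = 1.2607581 mm ≈ 1.261 mm (4 s.f.). Final answer: 1.261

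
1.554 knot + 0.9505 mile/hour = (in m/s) 1.224. Check: 1 knot = 0.51444444 m/s, so 1.554 knot = 1.554 * 0.51444444 = 0.79944667 m/s. 1 mile/hour = 0.44704 m/s, so 0.9505 mile/hour = 0.9505 * 0.44704 = 0.42491152 m/s. Sum: 0.79944667 + 0.42491152 = 1.2243582 m/s. Result: 1.2243582 m/s ≈ 1.224 m/s (4 s.f.).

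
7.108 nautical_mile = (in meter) 1 nautical_mile = 1852 m, so 7.108 nautical_mile = 7.108 * 1852 = 13164.016 m. 13164.016 m = 13164.016 meter ≈ 1.316e+04 meter (4 s.f.). Final answer: 1.316e+04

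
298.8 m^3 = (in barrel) 1879. Check: 1 barrel = 0.15898729 m^3, so 298.8 m^3 = 298.8 / 0.15898729 = 1879.3955 barrel ≈ 1879 barrel (4 s.f.).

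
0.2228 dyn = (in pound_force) 1 dyn = 1e-05 N, so 0.2228 dyn = 0.2228 * 1e-05 = 2.228e-06 N. 1 pound_force = 4.4482216 N, so 2.228e-06 N = 2.228e-06 / 4.4482216 = 5.0087433e-07 pound_force ≈ 5.009e-07 pound_force (4 s.f.). Final answer: 5.009e-07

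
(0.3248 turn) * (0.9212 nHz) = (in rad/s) 1 turn = 6.2831853 rad, so 0.3248 turn = 0.3248 * 6.2831853 = 2.0407786 rad. 1 nHz = 1e-09 Hz, so 0.9212 nHz = 0.9212 * 1e-09 = 9.212e-10 Hz. Combine: 2.0407786 rad * 9.212e-10 Hz = 1.8799652e-09 rad/s. Result: 1.8799652e-09 rad/s ≈ 1.88e-09 rad/s (4 s.f.). Final answer: 1.88e-09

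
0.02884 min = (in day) 1 min = 60 s, so 0.02884 min = 0.02884 * 60 = 1.7304 s. 1 day = 86400 s, so 1.7304 s = 1.7304 / 86400 = 2.0027778e-05 day ≈ 2.003e-05 day (4 s.f.). Final answer: 2.003e-05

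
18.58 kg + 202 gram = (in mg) 18.58 kg is already in kg. 1 gram = 0.001 kg, so 202 gram = 202 * 0.001 = 0.202 kg. Sum: 18.58 + 0.202 = 18.782 kg. 1 mg = 1e-06 kg, so 18.782 kg = 18.782 / 1e-06 = 18782000 mg ≈ 1.878e+07 mg (4 s.f.). Final answer: 1.878e+07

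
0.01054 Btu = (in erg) 1 Btu = 1055.0559 J, so 0.01054 Btu = 0.01054 * 1055.0559 = 11.120289 J. 1 erg = 1e-07 J, so 11.120289 J = 11.120289 / 1e-07 = 1.1120289e+08 erg ≈ 1.112e+08 erg (4 s.f.). Final answer: 1.112e+08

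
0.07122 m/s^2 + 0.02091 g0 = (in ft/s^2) 0.9064. Check: 0.07122 m/s^2 is already in m/s^2. 1 g0 = 9.80665 m/s^2, so 0.02091 g0 = 0.02091 * 9.80665 = 0.20505705 m/s^2. Sum: 0.07122 + 0.20505705 = 0.27627705 m/s^2. 1 ft/s^2 = 0.3048 m/s^2, so 0.27627705 m/s^2 = 0.27627705 / 0.3048 = 0.90642077 ft/s^2 ≈ 0.9064 ft/s^2 (4 s.f.).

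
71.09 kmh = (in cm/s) 1 kmh = 0.27777778 m/s, so 71.09 kmh = 71.09 * 0.27777778 = 19.747222 m/s. 1 cm/s = 0.01 m/s, so 19.747222 m/s = 19.747222 / 0.01 = 1974.7222 cm/s ≈ 1975 cm/s (4 s.f.). Final answer: 1975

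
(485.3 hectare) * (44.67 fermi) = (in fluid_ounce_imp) 0.00763. Check: 1 hectare = 10000 m^2, so 485.3 hectare = 485.3 * 10000 = 4853000 m^2. 1 fermi = 1e-15 m, so 44.67 fermi = 44.67 * 1e-15 = 4.467e-14 m. Combine: 4853000 m^2 * 4.467e-14 m = 2.1678351e-07 m^3. 1 fluid_ounce_imp = 2.8413063e-05 m^3, so 2.1678351e-07 m^3 = 2.1678351e-07 / 2.8413063e-05 = 0.0076297129 fluid_ounce_imp ≈ 0.00763 fluid_ounce_imp (4 s.f.).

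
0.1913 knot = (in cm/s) 9.841. Check: 1 knot = 0.51444444 m/s, so 0.1913 knot = 0.1913 * 0.51444444 = 0.098413222 m/s. 1 cm/s = 0.01 m/s, so 0.098413222 m/s = 0.098413222 / 0.01 = 9.8413222 cm/s ≈ 9.841 cm/s (4 s.f.).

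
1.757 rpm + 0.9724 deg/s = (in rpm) 1 rpm = 0.10471976 rad/s, so 1.757 rpm = 1.757 * 0.10471976 = 0.18399261 rad/s. 1 deg/s = 0.017453293 rad/s, so 0.9724 deg/s = 0.9724 * 0.017453293 = 0.016971582 rad/s. Sum: 0.18399261 + 0.016971582 = 0.20096419 rad/s. 1 rpm = 0.10471976 rad/s, so 0.20096419 rad/s = 0.20096419 / 0.10471976 = 1.9190667 rpm ≈ 1.919 rpm (4 s.f.). Final answer: 1.919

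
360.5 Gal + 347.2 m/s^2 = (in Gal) 1 Gal = 0.01 m/s^2, so 360.5 Gal = 360.5 * 0.01 = 3.605 m/s^2. 347.2 m/s^2 is already in m/s^2. Sum: 3.605 + 347.2 = 350.805 m/s^2. 1 Gal = 0.01 m/s^2, so 350.805 m/s^2 = 350.805 / 0.01 = 35080.5 Gal ≈ 3.508e+04 Gal (4 s.f.). Final answer: 3.508e+04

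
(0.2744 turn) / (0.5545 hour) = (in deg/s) 1 turn = 6.2831853 rad, so 0.2744 turn = 0.2744 * 6.2831853 = 1.724106 rad. 1 hour = 3600 s, so 0.5545 hour = 0.5545 * 3600 = 1996.2 s. Combine: 1.724106 rad / 1996.2 s = 0.00086369404 rad/s. 1 deg/s = 0.017453293 rad/s, so 0.00086369404 rad/s = 0.00086369404 / 0.017453293 = 0.049486023 deg/s ≈ 0.04949 deg/s (4 s.f.). Final answer: 0.04949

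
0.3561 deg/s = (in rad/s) 1 deg/s = 0.017453293 rad/s, so 0.3561 deg/s = 0.3561 * 0.017453293 = 0.0062151175 rad/s. Result: 0.0062151175 rad/s ≈ 0.006215 rad/s (4 s.f.). Final answer: 0.006215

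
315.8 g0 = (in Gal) 3.097e+05. Check: 1 g0 = 9.80665 m/s^2, so 315.8 g0 = 315.8 * 9.80665 = 3096.9401 m/s^2. 1 Gal = 0.01 m/s^2, so 3096.9401 m/s^2 = 3096.9401 / 0.01 = 309694.01 Gal ≈ 3.097e+05 Gal (4 s.f.).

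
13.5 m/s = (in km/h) 48.6. Check: 1 km/h = 0.27777778 m/s, so 13.5 m/s = 13.5 / 0.27777778 = 48.6 km/h.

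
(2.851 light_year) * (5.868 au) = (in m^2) 2.368e+28. Check: 1 light_year = 9.4607305e+15 m, so 2.851 light_year = 2.851 * 9.4607305e+15 = 2.6972543e+16 m. 1 au = 1.4959787e+11 m, so 5.868 au = 5.868 * 1.4959787e+11 = 8.7784031e+11 m. Combine: 2.6972543e+16 m * 8.7784031e+11 m = 2.3677585e+28 m^2. Result: 2.3677585e+28 m^2 ≈ 2.368e+28 m^2 (4 s.f.).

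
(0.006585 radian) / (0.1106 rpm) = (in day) 6.58e-06. Check: 0.006585 radian = 0.006585 rad. 1 rpm = 0.10471976 rad/s, so 0.1106 rpm = 0.1106 * 0.10471976 = 0.011582005 rad/s. Combine: 0.006585 rad / 0.011582005 rad/s = 0.56855441 s. 1 day = 86400 s, so 0.56855441 s = 0.56855441 / 86400 = 6.5804909e-06 day ≈ 6.58e-06 day (4 s.f.).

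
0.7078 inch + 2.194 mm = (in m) 0.02017. Check: 1 inch = 0.0254 m, so 0.7078 inch = 0.7078 * 0.0254 = 0.01797812 m. 1 mm = 0.001 m, so 2.194 mm = 2.194 * 0.001 = 0.002194 m. Sum: 0.01797812 + 0.002194 = 0.02017212 m. Result: 0.02017212 m ≈ 0.02017 m (4 s.f.).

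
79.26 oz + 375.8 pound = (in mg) 1 oz = 0.028349523 kg, so 79.26 oz = 79.26 * 0.028349523 = 2.2469832 kg. 1 pound = 0.45359237 kg, so 375.8 pound = 375.8 * 0.45359237 = 170.46001 kg. Sum: 2.2469832 + 170.46001 = 172.707 kg. 1 mg = 1e-06 kg, so 172.707 kg = 172.707 / 1e-06 = 1.72707e+08 mg ≈ 1.727e+08 mg (4 s.f.). Final answer: 1.727e+08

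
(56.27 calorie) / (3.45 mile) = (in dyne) 1 calorie = 4.184 J, so 56.27 calorie = 56.27 * 4.184 = 235.43368 J. 1 mile = 1609.344 m, so 3.45 mile = 3.45 * 1609.344 = 5552.2368 m. Combine: 235.43368 J / 5552.2368 m = 0.042403393 N. 1 dyne = 1e-05 N, so 0.042403393 N = 0.042403393 / 1e-05 = 4240.3393 dyne ≈ 4240 dyne (4 s.f.). Final answer: 4240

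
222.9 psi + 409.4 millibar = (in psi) 1 psi = 6894.7573 Pa, so 222.9 psi = 222.9 * 6894.7573 = 1536841.4 Pa. 1 millibar = 100 Pa, so 409.4 millibar = 409.4 * 100 = 40940 Pa. Sum: 1536841.4 + 40940 = 1577781.4 Pa. 1 psi = 6894.7573 Pa, so 1577781.4 Pa = 1577781.4 / 6894.7573 = 228.83784 psi ≈ 228.8 psi (4 s.f.). Final answer: 228.8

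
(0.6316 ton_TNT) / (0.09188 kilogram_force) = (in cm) 2.933e+11. Check: 1 ton_TNT = 4.184e+09 J, so 0.6316 ton_TNT = 0.6316 * 4.184e+09 = 2.6426144e+09 J. 1 kilogram_force = 9.80665 N, so 0.09188 kilogram_force = 0.09188 * 9.80665 = 0.901035 N. Combine: 2.6426144e+09 J / 0.901035 N = 2.9328654e+09 m. 1 cm = 0.01 m, so 2.9328654e+09 m = 2.9328654e+09 / 0.01 = 2.9328654e+11 cm ≈ 2.933e+11 cm (4 s.f.).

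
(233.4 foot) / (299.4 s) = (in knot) 1 foot = 0.3048 m, so 233.4 foot = 233.4 * 0.3048 = 71.14032 m. 299.4 s is already in s. Combine: 71.14032 m / 299.4 s = 0.23760962 m/s. 1 knot = 0.51444444 m/s, so 0.23760962 m/s = 0.23760962 / 0.51444444 = 0.46187615 knot ≈ 0.4619 knot (4 s.f.). Final answer: 0.4619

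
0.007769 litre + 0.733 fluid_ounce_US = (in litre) 1 litre = 0.001 m^3, so 0.007769 litre = 0.007769 * 0.001 = 7.769e-06 m^3. 1 fluid_ounce_US = 2.957353e-05 m^3, so 0.733 fluid_ounce_US = 0.733 * 2.957353e-05 = 2.1677397e-05 m^3. Sum: 7.769e-06 + 2.1677397e-05 = 2.9446397e-05 m^3. 1 litre = 0.001 m^3, so 2.9446397e-05 m^3 = 2.9446397e-05 / 0.001 = 0.029446397 litre ≈ 0.02945 litre (4 s.f.). Final answer: 0.02945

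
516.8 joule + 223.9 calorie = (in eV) 9.073e+21. Check: 516.8 joule = 516.8 J. 1 calorie = 4.184 J, so 223.9 calorie = 223.9 * 4.184 = 936.7976 J. Sum: 516.8 + 936.7976 = 1453.5976 J. 1 eV = 1.6021766e-19 J, so 1453.5976 J = 1453.5976 / 1.6021766e-19 = 9.0726426e+21 eV ≈ 9.073e+21 eV (4 s.f.).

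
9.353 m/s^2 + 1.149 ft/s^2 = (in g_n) 9.353 m/s^2 is already in m/s^2. 1 ft/s^2 = 0.3048 m/s^2, so 1.149 ft/s^2 = 1.149 * 0.3048 = 0.3502152 m/s^2. Sum: 9.353 + 0.3502152 = 9.7032152 m/s^2. 1 g_n = 9.80665 m/s^2, so 9.7032152 m/s^2 = 9.7032152 / 9.80665 = 0.98945259 g_n ≈ 0.9895 g_n (4 s.f.). Final answer: 0.9895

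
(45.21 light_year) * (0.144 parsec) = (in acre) 4.696e+29. Check: 1 light_year = 9.4607305e+15 m, so 45.21 light_year = 45.21 * 9.4607305e+15 = 4.2771962e+17 m. 1 parsec = 3.0856776e+16 m, so 0.144 parsec = 0.144 * 3.0856776e+16 = 4.4433757e+15 m. Combine: 4.2771962e+17 m * 4.4433757e+15 m = 1.900519e+33 m^2. 1 acre = 4046.8564 m^2, so 1.900519e+33 m^2 = 1.900519e+33 / 4046.8564 = 4.6962847e+29 acre ≈ 4.696e+29 acre (4 s.f.).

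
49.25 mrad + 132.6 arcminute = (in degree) 1 mrad = 0.001 rad, so 49.25 mrad = 49.25 * 0.001 = 0.04925 rad. 1 arcminute = 0.00029088821 rad, so 132.6 arcminute = 132.6 * 0.00029088821 = 0.038571776 rad. Sum: 0.04925 + 0.038571776 = 0.087821776 rad. 1 degree = 0.017453293 rad, so 0.087821776 rad = 0.087821776 / 0.017453293 = 5.0318171 degree ≈ 5.032 degree (4 s.f.). Final answer: 5.032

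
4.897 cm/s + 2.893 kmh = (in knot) 1 cm/s = 0.01 m/s, so 4.897 cm/s = 4.897 * 0.01 = 0.04897 m/s. 1 kmh = 0.27777778 m/s, so 2.893 kmh = 2.893 * 0.27777778 = 0.80361111 m/s. Sum: 0.04897 + 0.80361111 = 0.85258111 m/s. 1 knot = 0.51444444 m/s, so 0.85258111 m/s = 0.85258111 / 0.51444444 = 1.6572851 knot ≈ 1.657 knot (4 s.f.). Final answer: 1.657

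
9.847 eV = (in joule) 1.578e-18. Check: 1 eV = 1.6021766e-19 J, so 9.847 eV = 9.847 * 1.6021766e-19 = 1.5776633e-18 J. 1.5776633e-18 J = 1.5776633e-18 joule ≈ 1.578e-18 joule (4 s.f.).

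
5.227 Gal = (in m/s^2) 1 Gal = 0.01 m/s^2, so 5.227 Gal = 5.227 * 0.01 = 0.05227 m/s^2. Result: 0.05227 m/s^2. Final answer: 0.05227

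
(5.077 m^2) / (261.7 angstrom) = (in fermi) 5.077 m^2 is already in m^2. 1 angstrom = 1e-10 m, so 261.7 angstrom = 261.7 * 1e-10 = 2.617e-08 m. Combine: 5.077 m^2 / 2.617e-08 m = 1.9400076e+08 m. 1 fermi = 1e-15 m, so 1.9400076e+08 m = 1.9400076e+08 / 1e-15 = 1.9400076e+23 fermi ≈ 1.94e+23 fermi (4 s.f.). Final answer: 1.94e+23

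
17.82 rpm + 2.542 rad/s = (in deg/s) 1 rpm = 0.10471976 rad/s, so 17.82 rpm = 17.82 * 0.10471976 = 1.866106 rad/s. 2.542 rad/s is already in rad/s. Sum: 1.866106 + 2.542 = 4.408106 rad/s. 1 deg/s = 0.017453293 rad/s, so 4.408106 rad/s = 4.408106 / 0.017453293 = 252.56587 deg/s ≈ 252.6 deg/s (4 s.f.). Final answer: 252.6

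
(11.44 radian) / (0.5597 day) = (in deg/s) 0.01355. Check: 11.44 radian = 11.44 rad. 1 day = 86400 s, so 0.5597 day = 0.5597 * 86400 = 48358.08 s. Combine: 11.44 rad / 48358.08 s = 0.00023656853 rad/s. 1 deg/s = 0.017453293 rad/s, so 0.00023656853 rad/s = 0.00023656853 / 0.017453293 = 0.013554378 deg/s ≈ 0.01355 deg/s (4 s.f.).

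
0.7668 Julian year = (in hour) 1 Julian year = 31557600 s, so 0.7668 Julian year = 0.7668 * 31557600 = 24198368 s. 1 hour = 3600 s, so 24198368 s = 24198368 / 3600 = 6721.7688 hour ≈ 6722 hour (4 s.f.). Final answer: 6722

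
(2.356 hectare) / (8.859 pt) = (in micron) 1 hectare = 10000 m^2, so 2.356 hectare = 2.356 * 10000 = 23560 m^2. 1 pt = 0.00035277778 m, so 8.859 pt = 8.859 * 0.00035277778 = 0.0031252583 m. Combine: 23560 m^2 / 0.0031252583 m = 7538576.8 m. 1 micron = 1e-06 m, so 7538576.8 m = 7538576.8 / 1e-06 = 7.5385768e+12 micron ≈ 7.539e+12 micron (4 s.f.). Final answer: 7.539e+12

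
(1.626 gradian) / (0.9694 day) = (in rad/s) 1 gradian = 0.015707963 rad, so 1.626 gradian = 1.626 * 0.015707963 = 0.025541148 rad. 1 day = 86400 s, so 0.9694 day = 0.9694 * 86400 = 83756.16 s. Combine: 0.025541148 rad / 83756.16 s = 3.0494651e-07 rad/s. Result: 3.0494651e-07 rad/s ≈ 3.049e-07 rad/s (4 s.f.). Final answer: 3.049e-07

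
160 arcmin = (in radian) 0.04654. Check: 1 arcmin = 0.00029088821 rad, so 160 arcmin = 160 * 0.00029088821 = 0.046542113 rad. 0.046542113 rad = 0.046542113 radian ≈ 0.04654 radian (4 s.f.).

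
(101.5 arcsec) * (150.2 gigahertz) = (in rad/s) 1 arcsec = 4.8481368e-06 rad, so 101.5 arcsec = 101.5 * 4.8481368e-06 = 0.00049208589 rad. 1 gigahertz = 1e+09 Hz, so 150.2 gigahertz = 150.2 * 1e+09 = 1.502e+11 Hz. Combine: 0.00049208589 rad * 1.502e+11 Hz = 73911300 rad/s. Result: 73911300 rad/s ≈ 7.391e+07 rad/s (4 s.f.). Final answer: 7.391e+07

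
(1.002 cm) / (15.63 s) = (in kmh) 1 cm = 0.01 m, so 1.002 cm = 1.002 * 0.01 = 0.01002 m. 15.63 s is already in s. Combine: 0.01002 m / 15.63 s = 0.00064107486 m/s. 1 kmh = 0.27777778 m/s, so 0.00064107486 m/s = 0.00064107486 / 0.27777778 = 0.0023078695 kmh ≈ 0.002308 kmh (4 s.f.). Final answer: 0.002308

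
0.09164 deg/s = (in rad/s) 0.001599. Check: 1 deg/s = 0.017453293 rad/s, so 0.09164 deg/s = 0.09164 * 0.017453293 = 0.0015994197 rad/s. Result: 0.0015994197 rad/s ≈ 0.001599 rad/s (4 s.f.).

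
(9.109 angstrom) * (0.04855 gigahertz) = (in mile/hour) 0.09893. Check: 1 angstrom = 1e-10 m, so 9.109 angstrom = 9.109 * 1e-10 = 9.109e-10 m. 1 gigahertz = 1e+09 Hz, so 0.04855 gigahertz = 0.04855 * 1e+09 = 48550000 Hz. Combine: 9.109e-10 m * 48550000 Hz = 0.044224195 m/s. 1 mile/hour = 0.44704 m/s, so 0.044224195 m/s = 0.044224195 / 0.44704 = 0.098926707 mile/hour ≈ 0.09893 mile/hour (4 s.f.).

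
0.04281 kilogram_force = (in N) 1 kilogram_force = 9.80665 N, so 0.04281 kilogram_force = 0.04281 * 9.80665 = 0.41982269 N. Result: 0.41982269 N ≈ 0.4198 N (4 s.f.). Final answer: 0.4198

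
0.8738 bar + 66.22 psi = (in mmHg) 4080. Check: 1 bar = 100000 Pa, so 0.8738 bar = 0.8738 * 100000 = 87380 Pa. 1 psi = 6894.7573 Pa, so 66.22 psi = 66.22 * 6894.7573 = 456570.83 Pa. Sum: 87380 + 456570.83 = 543950.83 Pa. 1 mmHg = 133.32237 Pa, so 543950.83 Pa = 543950.83 / 133.32237 = 4079.9667 mmHg ≈ 4080 mmHg (4 s.f.).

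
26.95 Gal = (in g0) 0.02748. Check: 1 Gal = 0.01 m/s^2, so 26.95 Gal = 26.95 * 0.01 = 0.2695 m/s^2. 1 g0 = 9.80665 m/s^2, so 0.2695 m/s^2 = 0.2695 / 9.80665 = 0.027481352 g0 ≈ 0.02748 g0 (4 s.f.).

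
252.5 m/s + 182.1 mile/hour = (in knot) 252.5 m/s is already in m/s. 1 mile/hour = 0.44704 m/s, so 182.1 mile/hour = 182.1 * 0.44704 = 81.405984 m/s. Sum: 252.5 + 81.405984 = 333.90598 m/s. 1 knot = 0.51444444 m/s, so 333.90598 m/s = 333.90598 / 0.51444444 = 649.06131 knot ≈ 649.1 knot (4 s.f.). Final answer: 649.1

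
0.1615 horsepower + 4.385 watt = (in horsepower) 1 horsepower = 745.69987 W, so 0.1615 horsepower = 0.1615 * 745.69987 = 120.43053 W. 4.385 watt = 4.385 W. Sum: 120.43053 + 4.385 = 124.81553 W. 1 horsepower = 745.69987 W, so 124.81553 W = 124.81553 / 745.69987 = 0.16738038 horsepower ≈ 0.1674 horsepower (4 s.f.). Final answer: 0.1674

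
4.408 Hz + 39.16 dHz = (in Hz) 4.408 Hz is already in Hz. 1 dHz = 0.1 Hz, so 39.16 dHz = 39.16 * 0.1 = 3.916 Hz. Sum: 4.408 + 3.916 = 8.324 Hz. Result: 8.324 Hz. Final answer: 8.324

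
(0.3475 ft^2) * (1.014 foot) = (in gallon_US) 1 ft^2 = 0.09290304 m^2, so 0.3475 ft^2 = 0.3475 * 0.09290304 = 0.032283806 m^2. 1 foot = 0.3048 m, so 1.014 foot = 1.014 * 0.3048 = 0.3090672 m. Combine: 0.032283806 m^2 * 0.3090672 m = 0.0099778656 m^3. 1 gallon_US = 0.0037854118 m^3, so 0.0099778656 m^3 = 0.0099778656 / 0.0037854118 = 2.6358732 gallon_US ≈ 2.636 gallon_US (4 s.f.). Final answer: 2.636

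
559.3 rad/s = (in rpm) 1 rpm = 0.10471976 rad/s, so 559.3 rad/s = 559.3 / 0.10471976 = 5340.9216 rpm ≈ 5341 rpm (4 s.f.). Final answer: 5341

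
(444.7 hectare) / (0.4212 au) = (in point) 0.2001. Check: 1 hectare = 10000 m^2, so 444.7 hectare = 444.7 * 10000 = 4447000 m^2. 1 au = 1.4959787e+11 m, so 0.4212 au = 0.4212 * 1.4959787e+11 = 6.3010623e+10 m. Combine: 4447000 m^2 / 6.3010623e+10 m = 7.0575401e-05 m. 1 point = 0.00035277778 m, so 7.0575401e-05 m = 7.0575401e-05 / 0.00035277778 = 0.20005626 point ≈ 0.2001 point (4 s.f.).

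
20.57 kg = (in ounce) 1 ounce = 0.028349523 kg, so 20.57 kg = 20.57 / 0.028349523 = 725.5854 ounce ≈ 725.6 ounce (4 s.f.). Final answer: 725.6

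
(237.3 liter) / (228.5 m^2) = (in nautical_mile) 1 liter = 0.001 m^3, so 237.3 liter = 237.3 * 0.001 = 0.2373 m^3. 228.5 m^2 is already in m^2. Combine: 0.2373 m^3 / 228.5 m^2 = 0.001038512 m. 1 nautical_mile = 1852 m, so 0.001038512 m = 0.001038512 / 1852 = 5.6075164e-07 nautical_mile ≈ 5.608e-07 nautical_mile (4 s.f.). Final answer: 5.608e-07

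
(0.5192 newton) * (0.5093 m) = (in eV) 1.65e+18. Check: 0.5192 newton = 0.5192 N. 0.5093 m is already in m. Combine: 0.5192 N * 0.5093 m = 0.26442856 J. 1 eV = 1.6021766e-19 J, so 0.26442856 J = 0.26442856 / 1.6021766e-19 = 1.6504333e+18 eV ≈ 1.65e+18 eV (4 s.f.).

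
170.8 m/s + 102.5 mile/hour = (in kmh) 170.8 m/s is already in m/s. 1 mile/hour = 0.44704 m/s, so 102.5 mile/hour = 102.5 * 0.44704 = 45.8216 m/s. Sum: 170.8 + 45.8216 = 216.6216 m/s. 1 kmh = 0.27777778 m/s, so 216.6216 m/s = 216.6216 / 0.27777778 = 779.83776 kmh ≈ 779.8 kmh (4 s.f.). Final answer: 779.8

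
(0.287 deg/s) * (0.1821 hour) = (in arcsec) 6.773e+05. Check: 1 deg/s = 0.017453293 rad/s, so 0.287 deg/s = 0.287 * 0.017453293 = 0.005009095 rad/s. 1 hour = 3600 s, so 0.1821 hour = 0.1821 * 3600 = 655.56 s. Combine: 0.005009095 rad/s * 655.56 s = 3.2837623 rad. 1 arcsec = 4.8481368e-06 rad, so 3.2837623 rad = 3.2837623 / 4.8481368e-06 = 677324.59 arcsec ≈ 6.773e+05 arcsec (4 s.f.).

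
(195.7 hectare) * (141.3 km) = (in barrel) 1 hectare = 10000 m^2, so 195.7 hectare = 195.7 * 10000 = 1957000 m^2. 1 km = 1000 m, so 141.3 km = 141.3 * 1000 = 141300 m. Combine: 1957000 m^2 * 141300 m = 2.765241e+11 m^3. 1 barrel = 0.15898729 m^3, so 2.765241e+11 m^3 = 2.765241e+11 / 0.15898729 = 1.7392843e+12 barrel ≈ 1.739e+12 barrel (4 s.f.). Final answer: 1.739e+12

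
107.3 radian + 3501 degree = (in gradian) 107.3 radian = 107.3 rad. 1 degree = 0.017453293 rad, so 3501 degree = 3501 * 0.017453293 = 61.103977 rad. Sum: 107.3 + 61.103977 = 168.40398 rad. 1 gradian = 0.015707963 rad, so 168.40398 rad = 168.40398 / 0.015707963 = 10720.93 gradian ≈ 1.072e+04 gradian (4 s.f.). Final answer: 1.072e+04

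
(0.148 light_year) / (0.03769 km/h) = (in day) 1 light_year = 9.4607305e+15 m, so 0.148 light_year = 0.148 * 9.4607305e+15 = 1.4001881e+15 m. 1 km/h = 0.27777778 m/s, so 0.03769 km/h = 0.03769 * 0.27777778 = 0.010469444 m/s. Combine: 1.4001881e+15 m / 0.010469444 m/s = 1.3374044e+17 s. 1 day = 86400 s, so 1.3374044e+17 s = 1.3374044e+17 / 86400 = 1.5479218e+12 day ≈ 1.548e+12 day (4 s.f.). Final answer: 1.548e+12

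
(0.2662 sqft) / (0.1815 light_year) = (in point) 1 sqft = 0.09290304 m^2, so 0.2662 sqft = 0.2662 * 0.09290304 = 0.024730789 m^2. 1 light_year = 9.4607305e+15 m, so 0.1815 light_year = 0.1815 * 9.4607305e+15 = 1.7171226e+15 m. Combine: 0.024730789 m^2 / 1.7171226e+15 m = 1.440246e-17 m. 1 point = 0.00035277778 m, so 1.440246e-17 m = 1.440246e-17 / 0.00035277778 = 4.0825871e-14 point ≈ 4.083e-14 point (4 s.f.). Final answer: 4.083e-14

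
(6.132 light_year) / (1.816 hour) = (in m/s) 8.874e+12. Check: 1 light_year = 9.4607305e+15 m, so 6.132 light_year = 6.132 * 9.4607305e+15 = 5.8013199e+16 m. 1 hour = 3600 s, so 1.816 hour = 1.816 * 3600 = 6537.6 s. Combine: 5.8013199e+16 m / 6537.6 s = 8.8737762e+12 m/s. Result: 8.8737762e+12 m/s ≈ 8.874e+12 m/s (4 s.f.).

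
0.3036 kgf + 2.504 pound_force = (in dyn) 1.412e+06. Check: 1 kgf = 9.80665 N, so 0.3036 kgf = 0.3036 * 9.80665 = 2.9772989 N. 1 pound_force = 4.4482216 N, so 2.504 pound_force = 2.504 * 4.4482216 = 11.138347 N. Sum: 2.9772989 + 11.138347 = 14.115646 N. 1 dyn = 1e-05 N, so 14.115646 N = 14.115646 / 1e-05 = 1411564.6 dyn ≈ 1.412e+06 dyn (4 s.f.).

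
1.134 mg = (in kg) 1.134e-06. Check: 1 mg = 1e-06 kg, so 1.134 mg = 1.134 * 1e-06 = 1.134e-06 kg. Result: 1.134e-06 kg.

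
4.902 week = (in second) 2.965e+06. Check: 1 week = 604800 s, so 4.902 week = 4.902 * 604800 = 2964729.6 s. 2964729.6 s = 2964729.6 second ≈ 2.965e+06 second (4 s.f.).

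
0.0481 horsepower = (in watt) 1 horsepower = 745.69987 W, so 0.0481 horsepower = 0.0481 * 745.69987 = 35.868164 W. 35.868164 W = 35.868164 watt ≈ 35.87 watt (4 s.f.). Final answer: 35.87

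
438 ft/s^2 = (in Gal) 1.335e+04. Check: 1 ft/s^2 = 0.3048 m/s^2, so 438 ft/s^2 = 438 * 0.3048 = 133.5024 m/s^2. 1 Gal = 0.01 m/s^2, so 133.5024 m/s^2 = 133.5024 / 0.01 = 13350.24 Gal ≈ 1.335e+04 Gal (4 s.f.).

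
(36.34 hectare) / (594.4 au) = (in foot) 1.341e-08. Check: 1 hectare = 10000 m^2, so 36.34 hectare = 36.34 * 10000 = 363400 m^2. 1 au = 1.4959787e+11 m, so 594.4 au = 594.4 * 1.4959787e+11 = 8.8920974e+13 m. Combine: 363400 m^2 / 8.8920974e+13 m = 4.0867748e-09 m. 1 foot = 0.3048 m, so 4.0867748e-09 m = 4.0867748e-09 / 0.3048 = 1.3408054e-08 foot ≈ 1.341e-08 foot (4 s.f.).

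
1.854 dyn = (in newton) 1.854e-05. Check: 1 dyn = 1e-05 N, so 1.854 dyn = 1.854 * 1e-05 = 1.854e-05 N. 1.854e-05 N = 1.854e-05 newton.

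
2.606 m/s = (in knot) 1 knot = 0.51444444 m/s, so 2.606 m/s = 2.606 / 0.51444444 = 5.0656587 knot ≈ 5.066 knot (4 s.f.). Final answer: 5.066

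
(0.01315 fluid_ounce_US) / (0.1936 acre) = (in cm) 4.964e-08. Check: 1 fluid_ounce_US = 2.957353e-05 m^3, so 0.01315 fluid_ounce_US = 0.01315 * 2.957353e-05 = 3.8889191e-07 m^3. 1 acre = 4046.8564 m^2, so 0.1936 acre = 0.1936 * 4046.8564 = 783.4714 m^2. Combine: 3.8889191e-07 m^3 / 783.4714 m^2 = 4.9637027e-10 m. 1 cm = 0.01 m, so 4.9637027e-10 m = 4.9637027e-10 / 0.01 = 4.9637027e-08 cm ≈ 4.964e-08 cm (4 s.f.).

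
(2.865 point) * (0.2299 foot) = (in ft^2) 1 point = 0.00035277778 m, so 2.865 point = 2.865 * 0.00035277778 = 0.0010107083 m. 1 foot = 0.3048 m, so 0.2299 foot = 0.2299 * 0.3048 = 0.07007352 m. Combine: 0.0010107083 m * 0.07007352 m = 7.0823891e-05 m^2. 1 ft^2 = 0.09290304 m^2, so 7.0823891e-05 m^2 = 7.0823891e-05 / 0.09290304 = 0.00076234201 ft^2 ≈ 0.0007623 ft^2 (4 s.f.). Final answer: 0.0007623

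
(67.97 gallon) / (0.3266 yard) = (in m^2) 1 gallon = 0.0037854118 m^3, so 67.97 gallon = 67.97 * 0.0037854118 = 0.25729444 m^3. 1 yard = 0.9144 m, so 0.3266 yard = 0.3266 * 0.9144 = 0.29864304 m. Combine: 0.25729444 m^3 / 0.29864304 m = 0.86154507 m^2. Result: 0.86154507 m^2 ≈ 0.8615 m^2 (4 s.f.). Final answer: 0.8615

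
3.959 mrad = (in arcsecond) 816.6. Check: 1 mrad = 0.001 rad, so 3.959 mrad = 3.959 * 0.001 = 0.003959 rad. 1 arcsecond = 4.8481368e-06 rad, so 0.003959 rad = 0.003959 / 4.8481368e-06 = 816.60237 arcsecond ≈ 816.6 arcsecond (4 s.f.).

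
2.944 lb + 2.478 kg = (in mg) 1 lb = 0.45359237 kg, so 2.944 lb = 2.944 * 0.45359237 = 1.3353759 kg. 2.478 kg is already in kg. Sum: 1.3353759 + 2.478 = 3.8133759 kg. 1 mg = 1e-06 kg, so 3.8133759 kg = 3.8133759 / 1e-06 = 3813375.9 mg ≈ 3.813e+06 mg (4 s.f.). Final answer: 3.813e+06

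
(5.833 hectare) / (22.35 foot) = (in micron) 1 hectare = 10000 m^2, so 5.833 hectare = 5.833 * 10000 = 58330 m^2. 1 foot = 0.3048 m, so 22.35 foot = 22.35 * 0.3048 = 6.81228 m. Combine: 58330 m^2 / 6.81228 m = 8562.4783 m. 1 micron = 1e-06 m, so 8562.4783 m = 8562.4783 / 1e-06 = 8.5624783e+09 micron ≈ 8.562e+09 micron (4 s.f.). Final answer: 8.562e+09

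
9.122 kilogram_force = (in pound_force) 1 kilogram_force = 9.80665 N, so 9.122 kilogram_force = 9.122 * 9.80665 = 89.456261 N. 1 pound_force = 4.4482216 N, so 89.456261 N = 89.456261 / 4.4482216 = 20.110568 pound_force ≈ 20.11 pound_force (4 s.f.). Final answer: 20.11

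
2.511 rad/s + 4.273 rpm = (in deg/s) 169.5. Check: 2.511 rad/s is already in rad/s. 1 rpm = 0.10471976 rad/s, so 4.273 rpm = 4.273 * 0.10471976 = 0.44746751 rad/s. Sum: 2.511 + 0.44746751 = 2.9584675 rad/s. 1 deg/s = 0.017453293 rad/s, so 2.9584675 rad/s = 2.9584675 / 0.017453293 = 169.5077 deg/s ≈ 169.5 deg/s (4 s.f.).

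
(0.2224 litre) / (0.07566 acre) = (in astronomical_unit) 1 litre = 0.001 m^3, so 0.2224 litre = 0.2224 * 0.001 = 0.0002224 m^3. 1 acre = 4046.8564 m^2, so 0.07566 acre = 0.07566 * 4046.8564 = 306.18516 m^2. Combine: 0.0002224 m^3 / 306.18516 m^2 = 7.2635788e-07 m. 1 astronomical_unit = 1.4959787e+11 m, so 7.2635788e-07 m = 7.2635788e-07 / 1.4959787e+11 = 4.8554025e-18 astronomical_unit ≈ 4.855e-18 astronomical_unit (4 s.f.). Final answer: 4.855e-18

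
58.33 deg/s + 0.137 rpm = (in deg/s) 1 deg/s = 0.017453293 rad/s, so 58.33 deg/s = 58.33 * 0.017453293 = 1.0180506 rad/s. 1 rpm = 0.10471976 rad/s, so 0.137 rpm = 0.137 * 0.10471976 = 0.014346606 rad/s. Sum: 1.0180506 + 0.014346606 = 1.0323972 rad/s. 1 deg/s = 0.017453293 rad/s, so 1.0323972 rad/s = 1.0323972 / 0.017453293 = 59.152 deg/s ≈ 59.15 deg/s (4 s.f.). Final answer: 59.15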